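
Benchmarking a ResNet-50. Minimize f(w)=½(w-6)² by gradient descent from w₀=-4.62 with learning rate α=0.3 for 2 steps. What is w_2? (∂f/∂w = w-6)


step 1: grad = -4.62-6 = -10.62; w = -4.62 - 0.3·(-10.62) = -1.434
step 2: grad = -1.434-6 = -7.434; w = -1.434 - 0.3·(-7.434) = 0.7962

0.7962


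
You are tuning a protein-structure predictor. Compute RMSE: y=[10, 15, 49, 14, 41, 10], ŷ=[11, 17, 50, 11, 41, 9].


MSE = 16/6 = 2.6667
RMSE = √(16/6) = 1.633

1.633


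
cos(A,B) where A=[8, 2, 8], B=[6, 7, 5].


A·B = 8·6 + 2·7 + 8·5 = 102
‖A‖ = √132 = 11.4891, ‖B‖ = √110 = 10.4881
cos = 102/(√132·√110) = 102/√14520 = 0.8465

0.8465


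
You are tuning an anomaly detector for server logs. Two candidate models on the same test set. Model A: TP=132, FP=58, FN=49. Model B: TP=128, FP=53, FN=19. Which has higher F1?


Model A: P=132/190=0.6947, R=132/181=0.7293, F1=2PR/(P+R)=2TP/(2TP+FP+FN)=264/371=0.7116
Model B: P=128/181=0.7072, R=128/147=0.8707, F1=2PR/(P+R)=2TP/(2TP+FP+FN)=256/328=0.7805
0.7116 < 0.7805 → Model B

Model B


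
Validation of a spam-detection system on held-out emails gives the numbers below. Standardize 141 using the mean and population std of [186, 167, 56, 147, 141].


μ = 139.4, σ = 44.6076
z = (141 - 139.4)/44.6076 = 0.0359

0.0359


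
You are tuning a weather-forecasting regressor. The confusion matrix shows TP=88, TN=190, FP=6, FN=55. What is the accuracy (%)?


Accuracy = (TP+TN)/(TP+TN+FP+FN)
= (88+190)/(339)
= 278/339 = 82.01%

82.01%


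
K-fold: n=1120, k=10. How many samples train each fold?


Fold size = 1120/10 = 112
Training per fold = 1120 - 112 = 1008

1008


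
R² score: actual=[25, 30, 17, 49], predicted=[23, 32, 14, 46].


ȳ = 30.25
SS_res = Σ(y-ŷ)² = 26
SS_tot = Σ(y-ȳ)² = 554.75
R² = 1 - SS_res/SS_tot = 1 - 0.0469 = 0.9531

0.9531


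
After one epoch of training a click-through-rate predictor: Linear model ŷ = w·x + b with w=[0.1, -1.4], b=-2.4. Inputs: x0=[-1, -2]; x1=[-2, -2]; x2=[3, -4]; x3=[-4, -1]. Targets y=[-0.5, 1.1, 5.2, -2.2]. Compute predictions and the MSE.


ŷ0 = (0.1)·(-1) + (-1.4)·(-2) - 2.4 = 0.3
ŷ1 = (0.1)·(-2) + (-1.4)·(-2) - 2.4 = 0.2
ŷ2 = (0.1)·(3) + (-1.4)·(-4) - 2.4 = 3.5
ŷ3 = (0.1)·(-4) + (-1.4)·(-1) - 2.4 = -1.4
errors² = [0.64, 0.81, 2.89, 0.64]
MSE = 4.9800/4 = 1.245

1.245


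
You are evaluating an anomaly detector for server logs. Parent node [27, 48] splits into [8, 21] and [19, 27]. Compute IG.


Parent = [27, 48], H_parent = 0.9427
H_left = 0.8498 (n=29), H_right = 0.9781 (n=46)
H_children = (29/75)·0.8498 + (46/75)·0.9781 = 0.9285
IG = 0.9427 - 0.9285 = 0.0142

0.0142


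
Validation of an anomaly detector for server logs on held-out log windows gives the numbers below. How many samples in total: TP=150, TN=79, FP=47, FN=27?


Total = TP + TN + FP + FN
= 150 + 79 + 47 + 27
= 303
(Predicted positive: 197, predicted negative: 106)

303


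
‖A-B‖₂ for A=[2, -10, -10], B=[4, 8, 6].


d = √((2-4)² + (-10-8)² + (-10-6)²)
  = √(4 + 324 + 256)
  = √584 = 24.1661

24.1661


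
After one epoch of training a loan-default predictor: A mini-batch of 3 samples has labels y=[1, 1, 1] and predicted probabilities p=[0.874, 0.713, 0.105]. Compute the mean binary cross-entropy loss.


L[0] = -ln(0.874) = 0.1347
L[1] = -ln(0.713) = 0.3383
L[2] = -ln(0.105) = 2.2538
mean = (0.1347 + 0.3383 + 2.2538)/3 = 0.9089

0.9089


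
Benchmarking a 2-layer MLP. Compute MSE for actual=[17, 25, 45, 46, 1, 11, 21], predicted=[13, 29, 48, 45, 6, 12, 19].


Squared errors: (17-13)²=16, (25-29)²=16, (45-48)²=9, (46-45)²=1, (1-6)²=25, (11-12)²=1, (21-19)²=4
Sum = 72
MSE = 72/7 = 72/7

72/7


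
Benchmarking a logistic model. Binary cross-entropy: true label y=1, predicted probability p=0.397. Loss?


BCE = -[y·ln(p) + (1-y)·ln(1-p)]
= -1·ln(0.397) - 0
= -ln(0.397) = 0.9238

0.9238


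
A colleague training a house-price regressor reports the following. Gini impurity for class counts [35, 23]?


Probabilities: [35/58, 23/58] ≈ [0.6034, 0.3966]
Σpᵢ² = (1225 + 529)/58² = 1754/3364
Gini = 1 - Σpᵢ² = 1 - 1754/3364 = 0.4786

0.4786


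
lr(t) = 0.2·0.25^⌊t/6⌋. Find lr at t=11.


n_drops = ⌊11/6⌋ = 1
lr = 0.2·0.25^1 = 0.2·0.25 = 0.05

0.05


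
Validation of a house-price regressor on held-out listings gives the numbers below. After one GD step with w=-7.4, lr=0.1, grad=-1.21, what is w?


w_new = w - α·∇
= -7.4 - 0.1·-1.21
= -7.4 + 0.121
= -7.279

-7.279


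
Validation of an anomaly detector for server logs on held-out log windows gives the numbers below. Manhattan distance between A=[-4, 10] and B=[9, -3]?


d = |-4-9| + |10+ 3|
  = 13 + 13
  = 26

26


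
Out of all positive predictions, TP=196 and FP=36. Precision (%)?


Precision = TP/(TP+FP)
= 196/(196+36)
= 196/232 = 84.48%

84.48%


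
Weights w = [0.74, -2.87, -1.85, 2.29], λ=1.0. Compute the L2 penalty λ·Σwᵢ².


‖w‖₂² = (0.74)² + (-2.87)² + (-1.85)² + (2.29)²
     = 0.5476 + 8.2369 + 3.4225 + 5.2441
     = 17.4511
λ·‖w‖₂² = 1.0·17.4511 = 17.4511

17.4511


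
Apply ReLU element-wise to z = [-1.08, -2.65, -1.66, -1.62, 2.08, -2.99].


ReLU(-1.08) = max(0, -1.08) = 0.0
ReLU(-2.65) = max(0, -2.65) = 0.0
ReLU(-1.66) = max(0, -1.66) = 0.0
ReLU(-1.62) = max(0, -1.62) = 0.0
ReLU(2.08) = max(0, 2.08) = 2.08
ReLU(-2.99) = max(0, -2.99) = 0.0
result = [0.0, 0.0, 0.0, 0.0, 2.08, 0.0]

[0.0, 0.0, 0.0, 0.0, 2.08, 0.0]


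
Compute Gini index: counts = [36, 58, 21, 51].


Probabilities: [36/166, 58/166, 21/166, 51/166] ≈ [0.2169, 0.3494, 0.1265, 0.3072]
Σpᵢ² = (1296 + 3364 + 441 + 2601)/166² = 7702/27556
Gini = 1 - Σpᵢ² = 1 - 7702/27556 = 0.7205

0.7205


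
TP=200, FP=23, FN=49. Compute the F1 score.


Precision = 200/223 = 0.8969
Recall = 200/249 = 0.8032
F1 = 2·P·R/(P+R) = 2·TP/(2·TP+FP+FN) = 400/(400+23+49) = 400/472 = 0.8475

0.8475


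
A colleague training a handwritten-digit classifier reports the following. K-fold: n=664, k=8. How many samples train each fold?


Fold size = 664/8 = 83
Training per fold = 664 - 83 = 581

581


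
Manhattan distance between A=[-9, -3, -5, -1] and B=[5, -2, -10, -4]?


d = |-9-5| + |-3+ 2| + |-5+ 10| + |-1+ 4|
  = 14 + 1 + 5 + 3
  = 23

23


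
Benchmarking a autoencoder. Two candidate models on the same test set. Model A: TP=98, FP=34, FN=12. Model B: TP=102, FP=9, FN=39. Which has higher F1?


Model A: P=98/132=0.7424, R=98/110=0.8909, F1=2PR/(P+R)=2TP/(2TP+FP+FN)=196/242=0.8099
Model B: P=102/111=0.9189, R=102/141=0.7234, F1=2PR/(P+R)=2TP/(2TP+FP+FN)=204/252=0.8095
0.8099 > 0.8095 → Model A

Model A


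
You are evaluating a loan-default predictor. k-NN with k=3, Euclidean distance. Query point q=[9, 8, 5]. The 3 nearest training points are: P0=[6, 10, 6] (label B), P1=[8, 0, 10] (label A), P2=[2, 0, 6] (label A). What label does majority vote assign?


d(q,P0) = 3.7417  (label B)
d(q,P1) = 9.4868  (label A)
d(q,P2) = 10.6771  (label A)
Votes: A=2, B=1
Majority → A

A


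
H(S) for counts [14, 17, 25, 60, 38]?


Probabilities: [14/154, 17/154, 25/154, 60/154, 38/154] ≈ [0.0909, 0.1104, 0.1623, 0.3896, 0.2468]
H = -((14/154)·log₂(14/154) + (17/154)·log₂(17/154) + (25/154)·log₂(25/154) + (60/154)·log₂(60/154) + (38/154)·log₂(38/154))
  = 2.1192 bits

2.1192 bits


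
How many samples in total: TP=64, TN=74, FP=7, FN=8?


Total = TP + TN + FP + FN
= 64 + 74 + 7 + 8
= 153
(Predicted positive: 71, predicted negative: 82)

153


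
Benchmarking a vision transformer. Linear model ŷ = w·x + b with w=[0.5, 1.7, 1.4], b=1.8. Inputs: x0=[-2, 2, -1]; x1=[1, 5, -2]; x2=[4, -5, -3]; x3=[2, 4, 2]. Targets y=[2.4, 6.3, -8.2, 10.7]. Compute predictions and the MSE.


ŷ0 = (0.5)·(-2) + (1.7)·(2) + (1.4)·(-1) + 1.8 = 2.8
ŷ1 = (0.5)·(1) + (1.7)·(5) + (1.4)·(-2) + 1.8 = 8.0
ŷ2 = (0.5)·(4) + (1.7)·(-5) + (1.4)·(-3) + 1.8 = -8.9
ŷ3 = (0.5)·(2) + (1.7)·(4) + (1.4)·(2) + 1.8 = 12.4
errors² = [0.16, 2.89, 0.49, 2.89]
MSE = 6.4300/4 = 1.6075

1.6075


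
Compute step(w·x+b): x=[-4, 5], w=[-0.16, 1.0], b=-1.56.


z = (-4)·(-0.16) + (5)·(1.0) - 1.56
  = 4.08
step(z) = 1 (z≥0)

1


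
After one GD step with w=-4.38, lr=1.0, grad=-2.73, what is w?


w_new = w - α·∇
= -4.38 - 1.0·-2.73
= -4.38 + 2.73
= -1.65

-1.65


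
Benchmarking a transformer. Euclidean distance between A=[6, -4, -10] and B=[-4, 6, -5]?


d = √((6+ 4)² + (-4-6)² + (-10+ 5)²)
  = √(100 + 100 + 25)
  = √225 = 15.0

15.0


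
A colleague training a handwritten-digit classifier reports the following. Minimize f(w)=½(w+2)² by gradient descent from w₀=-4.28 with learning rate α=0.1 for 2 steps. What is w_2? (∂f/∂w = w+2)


step 1: grad = -4.28+2 = -2.28; w = -4.28 - 0.1·(-2.28) = -4.052
step 2: grad = -4.052+2 = -2.052; w = -4.052 - 0.1·(-2.052) = -3.8468

-3.8468


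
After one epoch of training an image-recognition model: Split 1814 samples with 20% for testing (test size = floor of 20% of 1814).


Test = ⌊1814·20/100⌋ = 362
Train = 1814 - 362 = 1452

Train: 1452, Test: 362


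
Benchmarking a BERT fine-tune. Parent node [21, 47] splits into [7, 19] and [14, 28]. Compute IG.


Parent = [21, 47], H_parent = 0.8918
H_left = 0.8404 (n=26), H_right = 0.9183 (n=42)
H_children = (26/68)·0.8404 + (42/68)·0.9183 = 0.8885
IG = 0.8918 - 0.8885 = 0.0033

0.0033


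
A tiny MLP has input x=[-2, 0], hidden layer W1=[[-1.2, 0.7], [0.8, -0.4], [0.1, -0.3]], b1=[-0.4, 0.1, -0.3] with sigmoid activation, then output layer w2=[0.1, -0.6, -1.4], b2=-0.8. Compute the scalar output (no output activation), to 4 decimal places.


z1[0] = (-1.2)·(-2) + (0.7)·(0) - 0.4 = 2.0
z1[1] = (0.8)·(-2) + (-0.4)·(0) + 0.1 = -1.5
z1[2] = (0.1)·(-2) + (-0.3)·(0) - 0.3 = -0.5
h = sigmoid(z1) = [0.8808, 0.1824, 0.3775]
output = (0.1)·(0.8808) + (-0.6)·(0.1824) + (-1.4)·(0.3775) - 0.8 = -1.3499

-1.3499


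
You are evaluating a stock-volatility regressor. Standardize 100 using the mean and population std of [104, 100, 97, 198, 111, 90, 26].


μ = 103.7143, σ = 46.6437
z = (100 - 103.7143)/46.6437 = -0.0796

-0.0796


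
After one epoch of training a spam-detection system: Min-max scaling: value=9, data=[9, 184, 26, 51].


min=9, max=184
(9-9)/(184-9) = 0/175 = 0.0

0.0


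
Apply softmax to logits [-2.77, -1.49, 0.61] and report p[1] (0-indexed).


Exponentials: e^-2.77=0.0627, e^-1.49=0.2254, e^0.61=1.8404
Sum = 2.1285
Softmax = [0.0294, 0.1059, 0.8647]
p[1] = 0.2254/2.1285 = 0.1059

0.1059


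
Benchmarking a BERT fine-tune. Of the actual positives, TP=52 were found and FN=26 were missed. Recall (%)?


Recall = TP/(TP+FN)
= 52/(52+26)
= 52/78 = 66.67%

66.67%


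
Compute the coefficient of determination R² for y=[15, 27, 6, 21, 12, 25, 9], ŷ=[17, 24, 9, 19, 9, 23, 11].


ȳ = 16.4286
SS_res = Σ(y-ŷ)² = 43
SS_tot = Σ(y-ȳ)² = 391.71
R² = 1 - SS_res/SS_tot = 1 - 0.1098 = 0.8902

0.8902


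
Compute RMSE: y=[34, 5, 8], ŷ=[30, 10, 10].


MSE = 45/3 = 15
RMSE = √(45/3) = 3.873

3.873


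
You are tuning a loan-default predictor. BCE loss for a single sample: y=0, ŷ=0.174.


BCE = -[y·ln(p) + (1-y)·ln(1-p)]
= -0 - 1·ln(1-0.174)
= -ln(0.826) = 0.1912

0.1912


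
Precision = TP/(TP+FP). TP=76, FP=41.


Precision = TP/(TP+FP)
= 76/(76+41)
= 76/117 = 64.96%

64.96%


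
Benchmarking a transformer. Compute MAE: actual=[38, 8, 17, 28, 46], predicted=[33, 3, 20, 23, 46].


Absolute errors: |38-33|=5, |8-3|=5, |17-20|=3, |28-23|=5, |46-46|=0
Sum = 18
MAE = 18/5 = 18/5

18/5


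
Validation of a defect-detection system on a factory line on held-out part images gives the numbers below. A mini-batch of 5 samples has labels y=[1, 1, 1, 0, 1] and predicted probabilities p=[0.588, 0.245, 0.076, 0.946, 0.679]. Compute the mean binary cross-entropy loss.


L[0] = -ln(0.588) = 0.531
L[1] = -ln(0.245) = 1.4065
L[2] = -ln(0.076) = 2.577
L[3] = -ln(1-0.946) = -ln(0.054) = 2.9188
L[4] = -ln(0.679) = 0.3871
mean = (0.531 + 1.4065 + 2.577 + 2.9188 + 0.3871)/5 = 1.5641

1.5641


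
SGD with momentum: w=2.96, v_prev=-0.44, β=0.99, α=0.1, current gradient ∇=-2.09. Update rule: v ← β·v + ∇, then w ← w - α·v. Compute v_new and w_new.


v_new = 0.99·-0.44 - 2.09 = -0.4356 - 2.09 = -2.5256
w_new = 2.96 - 0.1·-2.5256 = 2.96 + 0.25256 = 3.21256

v_new=-2.5256, w_new=3.21256


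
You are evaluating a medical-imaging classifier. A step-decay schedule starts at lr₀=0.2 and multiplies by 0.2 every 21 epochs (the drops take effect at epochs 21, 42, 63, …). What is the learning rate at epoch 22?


n_drops = ⌊22/21⌋ = 1
lr = 0.2·0.2^1 = 0.2·0.2 = 0.04

0.04


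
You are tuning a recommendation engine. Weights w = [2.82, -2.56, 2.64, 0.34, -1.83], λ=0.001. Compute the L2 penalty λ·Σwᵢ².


‖w‖₂² = (2.82)² + (-2.56)² + (2.64)² + (0.34)² + (-1.83)²
     = 7.9524 + 6.5536 + 6.9696 + 0.1156 + 3.3489
     = 24.9401
λ·‖w‖₂² = 0.001·24.9401 = 0.02494

0.02494


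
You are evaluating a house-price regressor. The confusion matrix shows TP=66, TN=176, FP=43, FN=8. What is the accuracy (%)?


Accuracy = (TP+TN)/(TP+TN+FP+FN)
= (66+176)/(293)
= 242/293 = 82.59%

82.59%


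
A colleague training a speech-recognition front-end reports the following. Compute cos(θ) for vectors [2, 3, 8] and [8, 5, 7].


A·B = 2·8 + 3·5 + 8·7 = 87
‖A‖ = √77 = 8.775, ‖B‖ = √138 = 11.7473
cos = 87/(√77·√138) = 87/√10626 = 0.844

0.844


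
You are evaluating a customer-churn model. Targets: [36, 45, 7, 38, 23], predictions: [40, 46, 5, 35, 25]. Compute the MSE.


Squared errors: (36-40)²=16, (45-46)²=1, (7-5)²=4, (38-35)²=9, (23-25)²=4
Sum = 34
MSE = 34/5 = 34/5

34/5


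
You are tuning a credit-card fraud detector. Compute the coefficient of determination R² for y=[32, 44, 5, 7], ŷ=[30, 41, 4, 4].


ȳ = 22
SS_res = Σ(y-ŷ)² = 23
SS_tot = Σ(y-ȳ)² = 1098
R² = 1 - SS_res/SS_tot = 1 - 0.0209 = 0.9791

0.9791


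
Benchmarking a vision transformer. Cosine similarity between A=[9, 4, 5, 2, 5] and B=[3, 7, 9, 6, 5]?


A·B = 9·3 + 4·7 + 5·9 + 2·6 + 5·5 = 137
‖A‖ = √151 = 12.2882, ‖B‖ = √200 = 14.1421
cos = 137/(√151·√200) = 137/√30200 = 0.7883

0.7883


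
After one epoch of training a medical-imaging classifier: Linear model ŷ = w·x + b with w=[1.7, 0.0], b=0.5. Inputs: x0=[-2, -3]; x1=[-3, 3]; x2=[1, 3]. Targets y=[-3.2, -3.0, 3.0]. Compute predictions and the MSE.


ŷ0 = (1.7)·(-2) + (0.0)·(-3) + 0.5 = -2.9
ŷ1 = (1.7)·(-3) + (0.0)·(3) + 0.5 = -4.6
ŷ2 = (1.7)·(1) + (0.0)·(3) + 0.5 = 2.2
errors² = [0.09, 2.56, 0.64]
MSE = 3.2900/3 = 1.0967

1.0967


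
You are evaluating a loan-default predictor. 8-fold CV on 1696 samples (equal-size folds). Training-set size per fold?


Fold size = 1696/8 = 212
Training per fold = 1696 - 212 = 1484

1484


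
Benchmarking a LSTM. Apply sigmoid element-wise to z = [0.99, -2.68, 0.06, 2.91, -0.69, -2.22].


σ(0.99) = 1/(1+e^-0.99) = 0.7291
σ(-2.68) = 1/(1+e^2.68) = 0.0642
σ(0.06) = 1/(1+e^-0.06) = 0.515
σ(2.91) = 1/(1+e^-2.91) = 0.9483
σ(-0.69) = 1/(1+e^0.69) = 0.334
σ(-2.22) = 1/(1+e^2.22) = 0.098
result = [0.7291, 0.0642, 0.515, 0.9483, 0.334, 0.098]

[0.7291, 0.0642, 0.515, 0.9483, 0.334, 0.098]


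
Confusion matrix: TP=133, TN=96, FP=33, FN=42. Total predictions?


Total = TP + TN + FP + FN
= 133 + 96 + 33 + 42
= 304
(Predicted positive: 166, predicted negative: 138)

304


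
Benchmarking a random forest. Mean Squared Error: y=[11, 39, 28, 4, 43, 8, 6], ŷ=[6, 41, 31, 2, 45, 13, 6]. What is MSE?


Squared errors: (11-6)²=25, (39-41)²=4, (28-31)²=9, (4-2)²=4, (43-45)²=4, (8-13)²=25, (6-6)²=0
Sum = 71
MSE = 71/7 = 71/7

71/7


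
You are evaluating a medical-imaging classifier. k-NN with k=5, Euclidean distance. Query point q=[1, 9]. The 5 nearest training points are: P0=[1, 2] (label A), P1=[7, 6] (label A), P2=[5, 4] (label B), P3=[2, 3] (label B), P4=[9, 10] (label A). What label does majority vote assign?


d(q,P0) = 7.0  (label A)
d(q,P1) = 6.7082  (label A)
d(q,P2) = 6.4031  (label B)
d(q,P3) = 6.0828  (label B)
d(q,P4) = 8.0623  (label A)
Votes: A=3, B=2
Majority → A

A


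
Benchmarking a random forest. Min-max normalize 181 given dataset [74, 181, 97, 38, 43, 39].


min=38, max=181
(181-38)/(181-38) = 143/143 = 1.0

1.0


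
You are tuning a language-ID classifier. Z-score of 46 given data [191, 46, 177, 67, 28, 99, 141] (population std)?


μ = 107, σ = 59.4475
z = (46 - 107)/59.4475 = -1.0261

-1.0261


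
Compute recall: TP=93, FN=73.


Recall = TP/(TP+FN)
= 93/(93+73)
= 93/166 = 56.02%

56.02%


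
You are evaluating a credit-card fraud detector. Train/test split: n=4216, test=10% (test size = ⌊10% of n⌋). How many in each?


Test = ⌊4216·10/100⌋ = 421
Train = 4216 - 421 = 3795

Train: 3795, Test: 421


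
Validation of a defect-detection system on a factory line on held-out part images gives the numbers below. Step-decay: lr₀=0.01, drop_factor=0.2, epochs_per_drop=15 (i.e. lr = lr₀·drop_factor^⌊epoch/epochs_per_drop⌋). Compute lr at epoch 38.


n_drops = ⌊38/15⌋ = 2
lr = 0.01·0.2^2 = 0.01·0.04 = 0.0004

0.0004


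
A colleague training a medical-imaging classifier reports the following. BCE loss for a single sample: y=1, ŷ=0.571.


BCE = -[y·ln(p) + (1-y)·ln(1-p)]
= -1·ln(0.571) - 0
= -ln(0.571) = 0.5604

0.5604


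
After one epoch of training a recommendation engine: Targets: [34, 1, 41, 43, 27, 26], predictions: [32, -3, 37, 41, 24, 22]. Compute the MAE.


Absolute errors: |34-32|=2, |1+ 3|=4, |41-37|=4, |43-41|=2, |27-24|=3, |26-22|=4
Sum = 19
MAE = 19/6 = 19/6

19/6


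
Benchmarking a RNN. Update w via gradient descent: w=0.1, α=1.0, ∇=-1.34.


w_new = w - α·∇
= 0.1 - 1.0·-1.34
= 0.1 + 1.34
= 1.44

1.44


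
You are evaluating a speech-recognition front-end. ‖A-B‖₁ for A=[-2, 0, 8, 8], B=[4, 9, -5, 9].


d = |-2-4| + |0-9| + |8+ 5| + |8-9|
  = 6 + 9 + 13 + 1
  = 29

29


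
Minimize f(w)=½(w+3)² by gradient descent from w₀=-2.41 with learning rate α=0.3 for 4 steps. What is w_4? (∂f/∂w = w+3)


step 1: grad = -2.41+3 = 0.59; w = -2.41 - 0.3·(0.59) = -2.587
step 2: grad = -2.587+3 = 0.413; w = -2.587 - 0.3·(0.413) = -2.7109
step 3: grad = -2.7109+3 = 0.2891; w = -2.7109 - 0.3·(0.2891) = -2.79763
step 4: grad = -2.79763+3 = 0.20237; w = -2.79763 - 0.3·(0.20237) = -2.858341

-2.858341


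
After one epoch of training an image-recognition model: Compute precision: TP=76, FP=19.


Precision = TP/(TP+FP)
= 76/(76+19)
= 76/95 = 80.0%

80.0%


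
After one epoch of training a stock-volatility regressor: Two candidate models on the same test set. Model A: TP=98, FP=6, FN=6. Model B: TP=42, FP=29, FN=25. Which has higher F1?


Model A: P=98/104=0.9423, R=98/104=0.9423, F1=2PR/(P+R)=2TP/(2TP+FP+FN)=196/208=0.9423
Model B: P=42/71=0.5915, R=42/67=0.6269, F1=2PR/(P+R)=2TP/(2TP+FP+FN)=84/138=0.6087
0.9423 > 0.6087 → Model A

Model A


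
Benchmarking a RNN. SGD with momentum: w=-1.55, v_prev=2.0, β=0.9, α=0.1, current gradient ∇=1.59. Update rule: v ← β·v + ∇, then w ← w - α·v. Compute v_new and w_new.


v_new = 0.9·2.0 + 1.59 = 1.8 + 1.59 = 3.39
w_new = -1.55 - 0.1·3.39 = -1.55 - 0.339 = -1.889

v_new=3.39, w_new=-1.889


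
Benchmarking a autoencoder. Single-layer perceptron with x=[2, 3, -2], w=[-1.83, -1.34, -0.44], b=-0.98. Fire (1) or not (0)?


z = (2)·(-1.83) + (3)·(-1.34) + (-2)·(-0.44) - 0.98
  = -7.78
step(z) = 0 (z<0)

0


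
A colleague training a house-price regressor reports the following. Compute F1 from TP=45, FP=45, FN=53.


Precision = 45/90 = 0.5
Recall = 45/98 = 0.4592
F1 = 2·P·R/(P+R) = 2·TP/(2·TP+FP+FN) = 90/(90+45+53) = 90/188 = 0.4787

0.4787


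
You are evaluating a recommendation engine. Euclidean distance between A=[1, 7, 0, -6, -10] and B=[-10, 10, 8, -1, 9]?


d = √((1+ 10)² + (7-10)² + (0-8)² + (-6+ 1)² + (-10-9)²)
  = √(121 + 9 + 64 + 25 + 361)
  = √580 = 24.0832

24.0832


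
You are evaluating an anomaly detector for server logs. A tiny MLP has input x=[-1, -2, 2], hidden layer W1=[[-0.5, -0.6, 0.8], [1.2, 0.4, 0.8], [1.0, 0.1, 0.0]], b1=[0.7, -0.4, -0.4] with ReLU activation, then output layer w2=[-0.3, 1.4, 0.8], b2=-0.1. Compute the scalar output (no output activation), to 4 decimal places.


z1[0] = (-0.5)·(-1) + (-0.6)·(-2) + (0.8)·(2) + 0.7 = 4.0
z1[1] = (1.2)·(-1) + (0.4)·(-2) + (0.8)·(2) - 0.4 = -0.8
z1[2] = (1.0)·(-1) + (0.1)·(-2) + (0.0)·(2) - 0.4 = -1.6
h = ReLU(z1) = [4.0, 0.0, 0.0]
output = (-0.3)·(4.0) + (1.4)·(0.0) + (0.8)·(0.0) - 0.1 = -1.3

-1.3


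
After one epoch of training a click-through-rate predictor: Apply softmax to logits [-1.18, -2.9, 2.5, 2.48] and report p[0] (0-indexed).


Exponentials: e^-1.18=0.3073, e^-2.9=0.055, e^2.5=12.1825, e^2.48=11.9413
Sum = 24.4861
Softmax = [0.0125, 0.0022, 0.4975, 0.4877]
p[0] = 0.3073/24.4861 = 0.0125

0.0125


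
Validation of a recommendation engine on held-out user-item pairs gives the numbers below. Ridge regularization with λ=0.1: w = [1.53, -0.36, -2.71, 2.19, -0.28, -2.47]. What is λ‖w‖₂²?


‖w‖₂² = (1.53)² + (-0.36)² + (-2.71)² + (2.19)² + (-0.28)² + (-2.47)²
     = 2.3409 + 0.1296 + 7.3441 + 4.7961 + 0.0784 + 6.1009
     = 20.79
λ·‖w‖₂² = 0.1·20.79 = 2.079

2.079


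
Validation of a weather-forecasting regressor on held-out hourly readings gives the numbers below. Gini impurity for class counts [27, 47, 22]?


Probabilities: [27/96, 47/96, 22/96] ≈ [0.2812, 0.4896, 0.2292]
Σpᵢ² = (729 + 2209 + 484)/96² = 3422/9216
Gini = 1 - Σpᵢ² = 1 - 3422/9216 = 0.6287

0.6287


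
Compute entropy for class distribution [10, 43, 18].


Probabilities: [10/71, 43/71, 18/71] ≈ [0.1408, 0.6056, 0.2535]
H = -((10/71)·log₂(10/71) + (43/71)·log₂(43/71) + (18/71)·log₂(18/71))
  = 1.3384 bits

1.3384 bits


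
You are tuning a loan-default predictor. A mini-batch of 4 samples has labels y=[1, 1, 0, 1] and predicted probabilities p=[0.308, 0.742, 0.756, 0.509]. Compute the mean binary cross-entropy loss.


L[0] = -ln(0.308) = 1.1777
L[1] = -ln(0.742) = 0.2984
L[2] = -ln(1-0.756) = -ln(0.244) = 1.4106
L[3] = -ln(0.509) = 0.6753
mean = (1.1777 + 0.2984 + 1.4106 + 0.6753)/4 = 0.8905

0.8905


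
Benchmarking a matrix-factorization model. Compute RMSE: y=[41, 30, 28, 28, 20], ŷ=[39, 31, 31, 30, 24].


MSE = 34/5 = 6.8
RMSE = √(34/5) = 2.6077

2.6077


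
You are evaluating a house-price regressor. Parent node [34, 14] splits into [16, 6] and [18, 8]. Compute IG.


Parent = [34, 14], H_parent = 0.8709
H_left = 0.8454 (n=22), H_right = 0.8905 (n=26)
H_children = (22/48)·0.8454 + (26/48)·0.8905 = 0.8698
IG = 0.8709 - 0.8698 = 0.0011

0.0011


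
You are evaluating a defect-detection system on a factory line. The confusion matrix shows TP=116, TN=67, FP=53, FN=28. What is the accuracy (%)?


Accuracy = (TP+TN)/(TP+TN+FP+FN)
= (116+67)/(264)
= 183/264 = 69.32%

69.32%


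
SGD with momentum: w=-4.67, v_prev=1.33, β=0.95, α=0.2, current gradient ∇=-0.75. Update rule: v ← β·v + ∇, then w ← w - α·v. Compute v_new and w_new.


v_new = 0.95·1.33 - 0.75 = 1.2635 - 0.75 = 0.5135
w_new = -4.67 - 0.2·0.5135 = -4.67 - 0.1027 = -4.7727

v_new=0.5135, w_new=-4.7727


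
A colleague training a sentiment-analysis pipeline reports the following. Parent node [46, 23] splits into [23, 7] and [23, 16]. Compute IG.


Parent = [46, 23], H_parent = 0.9183
H_left = 0.7838 (n=30), H_right = 0.9766 (n=39)
H_children = (30/69)·0.7838 + (39/69)·0.9766 = 0.8928
IG = 0.9183 - 0.8928 = 0.0255

0.0255


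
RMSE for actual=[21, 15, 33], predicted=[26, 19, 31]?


MSE = 45/3 = 15
RMSE = √(45/3) = 3.873

3.873


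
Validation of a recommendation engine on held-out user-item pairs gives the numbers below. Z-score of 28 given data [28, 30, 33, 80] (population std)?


μ = 42.75, σ = 21.5798
z = (28 - 42.75)/21.5798 = -0.6835

-0.6835


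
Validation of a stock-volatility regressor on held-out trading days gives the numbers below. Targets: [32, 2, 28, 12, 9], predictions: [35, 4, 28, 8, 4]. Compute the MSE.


Squared errors: (32-35)²=9, (2-4)²=4, (28-28)²=0, (12-8)²=16, (9-4)²=25
Sum = 54
MSE = 54/5 = 54/5

54/5


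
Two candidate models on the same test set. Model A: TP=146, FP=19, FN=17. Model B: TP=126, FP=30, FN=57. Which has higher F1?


Model A: P=146/165=0.8848, R=146/163=0.8957, F1=2PR/(P+R)=2TP/(2TP+FP+FN)=292/328=0.8902
Model B: P=126/156=0.8077, R=126/183=0.6885, F1=2PR/(P+R)=2TP/(2TP+FP+FN)=252/339=0.7434
0.8902 > 0.7434 → Model A

Model A


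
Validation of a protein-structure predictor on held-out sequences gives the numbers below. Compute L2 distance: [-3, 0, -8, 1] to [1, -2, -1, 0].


d = √((-3-1)² + (0+ 2)² + (-8+ 1)² + (1-0)²)
  = √(16 + 4 + 49 + 1)
  = √70 = 8.3666

8.3666


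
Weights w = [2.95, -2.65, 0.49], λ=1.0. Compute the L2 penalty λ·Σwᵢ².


‖w‖₂² = (2.95)² + (-2.65)² + (0.49)²
     = 8.7025 + 7.0225 + 0.2401
     = 15.9651
λ·‖w‖₂² = 1.0·15.9651 = 15.9651

15.9651


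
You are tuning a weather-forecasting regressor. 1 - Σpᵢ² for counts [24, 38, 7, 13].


Probabilities: [24/82, 38/82, 7/82, 13/82] ≈ [0.2927, 0.4634, 0.0854, 0.1585]
Σpᵢ² = (576 + 1444 + 49 + 169)/82² = 2238/6724
Gini = 1 - Σpᵢ² = 1 - 2238/6724 = 0.6672

0.6672


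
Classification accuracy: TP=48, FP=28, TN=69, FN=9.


Accuracy = (TP+TN)/(TP+TN+FP+FN)
= (48+69)/(154)
= 117/154 = 75.97%

75.97%


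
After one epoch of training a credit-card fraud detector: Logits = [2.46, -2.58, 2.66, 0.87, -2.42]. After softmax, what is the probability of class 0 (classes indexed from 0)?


Exponentials: e^2.46=11.7048, e^-2.58=0.0758, e^2.66=14.2963, e^0.87=2.3869, e^-2.42=0.0889
Sum = 28.5527
Softmax = [0.4099, 0.0027, 0.5007, 0.0836, 0.0031]
p[0] = 11.7048/28.5527 = 0.4099

0.4099


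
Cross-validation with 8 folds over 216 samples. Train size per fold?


Fold size = 216/8 = 27
Training per fold = 216 - 27 = 189

189


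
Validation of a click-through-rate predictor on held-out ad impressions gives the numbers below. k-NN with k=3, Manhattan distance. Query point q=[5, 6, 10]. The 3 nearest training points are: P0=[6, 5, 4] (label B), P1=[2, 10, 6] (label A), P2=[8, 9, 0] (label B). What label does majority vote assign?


d(q,P0) = 8  (label B)
d(q,P1) = 11  (label A)
d(q,P2) = 16  (label B)
Votes: A=1, B=2
Majority → B

B


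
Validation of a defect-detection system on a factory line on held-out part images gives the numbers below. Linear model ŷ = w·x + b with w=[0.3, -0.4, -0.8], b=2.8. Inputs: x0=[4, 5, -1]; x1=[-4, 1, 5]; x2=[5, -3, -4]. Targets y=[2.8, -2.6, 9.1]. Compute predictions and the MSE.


ŷ0 = (0.3)·(4) + (-0.4)·(5) + (-0.8)·(-1) + 2.8 = 2.8
ŷ1 = (0.3)·(-4) + (-0.4)·(1) + (-0.8)·(5) + 2.8 = -2.8
ŷ2 = (0.3)·(5) + (-0.4)·(-3) + (-0.8)·(-4) + 2.8 = 8.7
errors² = [0.0, 0.04, 0.16]
MSE = 0.2000/3 = 0.0667

0.0667


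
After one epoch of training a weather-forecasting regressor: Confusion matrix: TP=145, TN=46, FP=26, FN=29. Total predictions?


Total = TP + TN + FP + FN
= 145 + 46 + 26 + 29
= 246
(Predicted positive: 171, predicted negative: 75)

246


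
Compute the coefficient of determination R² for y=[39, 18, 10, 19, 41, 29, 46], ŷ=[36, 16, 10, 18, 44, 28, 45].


ȳ = 28.8571
SS_res = Σ(y-ŷ)² = 25
SS_tot = Σ(y-ȳ)² = 1114.86
R² = 1 - SS_res/SS_tot = 1 - 0.0224 = 0.9776

0.9776


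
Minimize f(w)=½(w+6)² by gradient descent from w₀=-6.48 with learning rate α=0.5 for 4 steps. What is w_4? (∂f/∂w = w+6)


step 1: grad = -6.48+6 = -0.48; w = -6.48 - 0.5·(-0.48) = -6.24
step 2: grad = -6.24+6 = -0.24; w = -6.24 - 0.5·(-0.24) = -6.12
step 3: grad = -6.12+6 = -0.12; w = -6.12 - 0.5·(-0.12) = -6.06
step 4: grad = -6.06+6 = -0.06; w = -6.06 - 0.5·(-0.06) = -6.03

-6.03


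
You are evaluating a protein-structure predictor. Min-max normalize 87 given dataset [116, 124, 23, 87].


min=23, max=124
(87-23)/(124-23) = 64/101 = 0.6337

0.6337


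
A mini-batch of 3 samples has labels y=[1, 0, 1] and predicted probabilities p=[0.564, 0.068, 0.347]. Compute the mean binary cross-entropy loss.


L[0] = -ln(0.564) = 0.5727
L[1] = -ln(1-0.068) = -ln(0.932) = 0.0704
L[2] = -ln(0.347) = 1.0584
mean = (0.5727 + 0.0704 + 1.0584)/3 = 0.5672

0.5672


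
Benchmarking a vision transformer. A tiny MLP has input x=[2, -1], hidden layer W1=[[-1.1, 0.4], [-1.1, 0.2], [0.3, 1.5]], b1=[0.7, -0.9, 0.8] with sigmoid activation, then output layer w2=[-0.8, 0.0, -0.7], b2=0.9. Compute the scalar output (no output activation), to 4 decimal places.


z1[0] = (-1.1)·(2) + (0.4)·(-1) + 0.7 = -1.9
z1[1] = (-1.1)·(2) + (0.2)·(-1) - 0.9 = -3.3
z1[2] = (0.3)·(2) + (1.5)·(-1) + 0.8 = -0.1
h = sigmoid(z1) = [0.1301, 0.0356, 0.475]
output = (-0.8)·(0.1301) + (0.0)·(0.0356) + (-0.7)·(0.475) + 0.9 = 0.4634

0.4634


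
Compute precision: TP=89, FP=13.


Precision = TP/(TP+FP)
= 89/(89+13)
= 89/102 = 87.25%

87.25%


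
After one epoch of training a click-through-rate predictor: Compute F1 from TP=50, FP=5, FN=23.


Precision = 50/55 = 0.9091
Recall = 50/73 = 0.6849
F1 = 2·P·R/(P+R) = 2·TP/(2·TP+FP+FN) = 100/(100+5+23) = 100/128 = 0.7812

0.7812


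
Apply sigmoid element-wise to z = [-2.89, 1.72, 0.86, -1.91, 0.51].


σ(-2.89) = 1/(1+e^2.89) = 0.0527
σ(1.72) = 1/(1+e^-1.72) = 0.8481
σ(0.86) = 1/(1+e^-0.86) = 0.7027
σ(-1.91) = 1/(1+e^1.91) = 0.129
σ(0.51) = 1/(1+e^-0.51) = 0.6248
result = [0.0527, 0.8481, 0.7027, 0.129, 0.6248]

[0.0527, 0.8481, 0.7027, 0.129, 0.6248]


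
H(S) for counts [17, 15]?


Probabilities: [17/32, 15/32] ≈ [0.5312, 0.4688]
H = -((17/32)·log₂(17/32) + (15/32)·log₂(15/32))
  = 0.9972 bits

0.9972 bits


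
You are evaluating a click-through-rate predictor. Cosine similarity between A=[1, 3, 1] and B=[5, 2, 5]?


A·B = 1·5 + 3·2 + 1·5 = 16
‖A‖ = √11 = 3.3166, ‖B‖ = √54 = 7.3485
cos = 16/(√11·√54) = 16/√594 = 0.6565

0.6565


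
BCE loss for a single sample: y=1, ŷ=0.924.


BCE = -[y·ln(p) + (1-y)·ln(1-p)]
= -1·ln(0.924) - 0
= -ln(0.924) = 0.079

0.079


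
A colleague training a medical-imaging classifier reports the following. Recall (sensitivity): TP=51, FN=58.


Recall = TP/(TP+FN)
= 51/(51+58)
= 51/109 = 46.79%

46.79%


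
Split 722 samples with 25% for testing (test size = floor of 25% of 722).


Test = ⌊722·25/100⌋ = 180
Train = 722 - 180 = 542

Train: 542, Test: 180


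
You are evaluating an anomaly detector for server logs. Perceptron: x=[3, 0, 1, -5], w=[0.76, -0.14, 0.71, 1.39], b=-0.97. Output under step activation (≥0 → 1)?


z = (3)·(0.76) + (0)·(-0.14) + (1)·(0.71) + (-5)·(1.39) - 0.97
  = -4.93
step(z) = 0 (z<0)

0


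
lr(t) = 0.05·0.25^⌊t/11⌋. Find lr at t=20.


n_drops = ⌊20/11⌋ = 1
lr = 0.05·0.25^1 = 0.05·0.25 = 0.0125

0.0125


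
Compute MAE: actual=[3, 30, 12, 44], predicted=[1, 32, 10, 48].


Absolute errors: |3-1|=2, |30-32|=2, |12-10|=2, |44-48|=4
Sum = 10
MAE = 10/4 = 5/2

5/2


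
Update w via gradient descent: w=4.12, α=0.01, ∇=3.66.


w_new = w - α·∇
= 4.12 - 0.01·3.66
= 4.12 - 0.0366
= 4.0834

4.0834


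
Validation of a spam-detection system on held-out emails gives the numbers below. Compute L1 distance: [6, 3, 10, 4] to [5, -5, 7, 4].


d = |6-5| + |3+ 5| + |10-7| + |4-4|
  = 1 + 8 + 3 + 0
  = 12

12


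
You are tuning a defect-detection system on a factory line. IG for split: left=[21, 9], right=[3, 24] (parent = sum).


Parent = [24, 33], H_parent = 0.9819
H_left = 0.8813 (n=30), H_right = 0.5033 (n=27)
H_children = (30/57)·0.8813 + (27/57)·0.5033 = 0.7022
IG = 0.9819 - 0.7022 = 0.2797

0.2797


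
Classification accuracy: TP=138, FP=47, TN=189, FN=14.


Accuracy = (TP+TN)/(TP+TN+FP+FN)
= (138+189)/(388)
= 327/388 = 84.28%

84.28%


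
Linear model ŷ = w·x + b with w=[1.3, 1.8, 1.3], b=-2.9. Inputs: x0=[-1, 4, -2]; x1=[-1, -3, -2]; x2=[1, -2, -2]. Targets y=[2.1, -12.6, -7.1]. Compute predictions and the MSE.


ŷ0 = (1.3)·(-1) + (1.8)·(4) + (1.3)·(-2) - 2.9 = 0.4
ŷ1 = (1.3)·(-1) + (1.8)·(-3) + (1.3)·(-2) - 2.9 = -12.2
ŷ2 = (1.3)·(1) + (1.8)·(-2) + (1.3)·(-2) - 2.9 = -7.8
errors² = [2.89, 0.16, 0.49]
MSE = 3.5400/3 = 1.18

1.18


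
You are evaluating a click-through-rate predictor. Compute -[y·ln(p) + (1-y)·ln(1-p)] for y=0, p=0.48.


BCE = -[y·ln(p) + (1-y)·ln(1-p)]
= -0 - 1·ln(1-0.48)
= -ln(0.52) = 0.6539

0.6539


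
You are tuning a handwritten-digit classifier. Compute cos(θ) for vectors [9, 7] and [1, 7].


A·B = 9·1 + 7·7 = 58
‖A‖ = √130 = 11.4018, ‖B‖ = √50 = 7.0711
cos = 58/(√130·√50) = 58/√6500 = 0.7194

0.7194


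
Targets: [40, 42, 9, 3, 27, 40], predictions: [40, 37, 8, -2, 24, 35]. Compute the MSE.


Squared errors: (40-40)²=0, (42-37)²=25, (9-8)²=1, (3+ 2)²=25, (27-24)²=9, (40-35)²=25
Sum = 85
MSE = 85/6 = 85/6

85/6


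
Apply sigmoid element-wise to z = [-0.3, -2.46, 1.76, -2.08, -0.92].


σ(-0.3) = 1/(1+e^0.3) = 0.4256
σ(-2.46) = 1/(1+e^2.46) = 0.0787
σ(1.76) = 1/(1+e^-1.76) = 0.8532
σ(-2.08) = 1/(1+e^2.08) = 0.1111
σ(-0.92) = 1/(1+e^0.92) = 0.285
result = [0.4256, 0.0787, 0.8532, 0.1111, 0.285]

[0.4256, 0.0787, 0.8532, 0.1111, 0.285]


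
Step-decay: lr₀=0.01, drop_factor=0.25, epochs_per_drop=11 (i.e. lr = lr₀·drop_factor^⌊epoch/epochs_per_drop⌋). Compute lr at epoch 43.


n_drops = ⌊43/11⌋ = 3
lr = 0.01·0.25^3 = 0.01·0.015625 = 0.00015625

0.00015625


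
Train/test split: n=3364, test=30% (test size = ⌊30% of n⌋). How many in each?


Test = ⌊3364·30/100⌋ = 1009
Train = 3364 - 1009 = 2355

Train: 2355, Test: 1009


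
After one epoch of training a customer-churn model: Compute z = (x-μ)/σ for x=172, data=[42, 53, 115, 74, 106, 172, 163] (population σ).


μ = 103.5714, σ = 47.168
z = (172 - 103.5714)/47.168 = 1.4507

1.4507


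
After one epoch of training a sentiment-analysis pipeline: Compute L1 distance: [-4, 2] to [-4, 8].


d = |-4+ 4| + |2-8|
  = 0 + 6
  = 6

6


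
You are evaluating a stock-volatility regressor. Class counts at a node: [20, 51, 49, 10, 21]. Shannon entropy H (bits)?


Probabilities: [20/151, 51/151, 49/151, 10/151, 21/151] ≈ [0.1325, 0.3377, 0.3245, 0.0662, 0.1391]
H = -((20/151)·log₂(20/151) + (51/151)·log₂(51/151) + (49/151)·log₂(49/151) + (10/151)·log₂(10/151) + (21/151)·log₂(21/151))
  = 2.0973 bits

2.0973 bits


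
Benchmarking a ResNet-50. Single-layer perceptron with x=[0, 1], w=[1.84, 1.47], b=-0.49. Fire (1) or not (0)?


z = (0)·(1.84) + (1)·(1.47) - 0.49
  = 0.98
step(z) = 1 (z≥0)

1


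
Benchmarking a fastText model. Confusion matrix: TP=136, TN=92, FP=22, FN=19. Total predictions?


Total = TP + TN + FP + FN
= 136 + 92 + 22 + 19
= 269
(Predicted positive: 158, predicted negative: 111)

269


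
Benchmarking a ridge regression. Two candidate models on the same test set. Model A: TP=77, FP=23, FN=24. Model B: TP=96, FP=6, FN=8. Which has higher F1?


Model A: P=77/100=0.77, R=77/101=0.7624, F1=2PR/(P+R)=2TP/(2TP+FP+FN)=154/201=0.7662
Model B: P=96/102=0.9412, R=96/104=0.9231, F1=2PR/(P+R)=2TP/(2TP+FP+FN)=192/206=0.932
0.7662 < 0.932 → Model B

Model B


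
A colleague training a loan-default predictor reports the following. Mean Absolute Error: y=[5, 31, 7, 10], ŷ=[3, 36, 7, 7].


Absolute errors: |5-3|=2, |31-36|=5, |7-7|=0, |10-7|=3
Sum = 10
MAE = 10/4 = 5/2

5/2


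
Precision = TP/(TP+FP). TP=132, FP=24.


Precision = TP/(TP+FP)
= 132/(132+24)
= 132/156 = 84.62%

84.62%


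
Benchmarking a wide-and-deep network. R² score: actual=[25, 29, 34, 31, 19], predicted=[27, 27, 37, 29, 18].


ȳ = 27.6
SS_res = Σ(y-ŷ)² = 22
SS_tot = Σ(y-ȳ)² = 135.2
R² = 1 - SS_res/SS_tot = 1 - 0.1627 = 0.8373

0.8373


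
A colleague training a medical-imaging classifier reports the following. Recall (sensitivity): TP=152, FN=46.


Recall = TP/(TP+FN)
= 152/(152+46)
= 152/198 = 76.77%

76.77%


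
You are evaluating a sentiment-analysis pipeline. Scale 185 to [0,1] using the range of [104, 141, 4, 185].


min=4, max=185
(185-4)/(185-4) = 181/181 = 1.0

1.0


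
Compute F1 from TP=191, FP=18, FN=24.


Precision = 191/209 = 0.9139
Recall = 191/215 = 0.8884
F1 = 2·P·R/(P+R) = 2·TP/(2·TP+FP+FN) = 382/(382+18+24) = 382/424 = 0.9009

0.9009


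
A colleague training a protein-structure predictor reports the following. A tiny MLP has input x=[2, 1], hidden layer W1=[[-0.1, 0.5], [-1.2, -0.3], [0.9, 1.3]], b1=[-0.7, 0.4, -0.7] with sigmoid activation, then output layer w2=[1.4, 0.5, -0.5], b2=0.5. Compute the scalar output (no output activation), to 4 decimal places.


z1[0] = (-0.1)·(2) + (0.5)·(1) - 0.7 = -0.4
z1[1] = (-1.2)·(2) + (-0.3)·(1) + 0.4 = -2.3
z1[2] = (0.9)·(2) + (1.3)·(1) - 0.7 = 2.4
h = sigmoid(z1) = [0.4013, 0.0911, 0.9168]
output = (1.4)·(0.4013) + (0.5)·(0.0911) + (-0.5)·(0.9168) + 0.5 = 0.649

0.649


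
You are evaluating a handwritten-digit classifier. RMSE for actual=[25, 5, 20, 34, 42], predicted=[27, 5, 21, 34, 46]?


MSE = 21/5 = 4.2
RMSE = √(21/5) = 2.0494

2.0494


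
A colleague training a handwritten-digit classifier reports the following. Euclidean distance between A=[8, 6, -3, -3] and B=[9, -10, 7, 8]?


d = √((8-9)² + (6+ 10)² + (-3-7)² + (-3-8)²)
  = √(1 + 256 + 100 + 121)
  = √478 = 21.8632

21.8632


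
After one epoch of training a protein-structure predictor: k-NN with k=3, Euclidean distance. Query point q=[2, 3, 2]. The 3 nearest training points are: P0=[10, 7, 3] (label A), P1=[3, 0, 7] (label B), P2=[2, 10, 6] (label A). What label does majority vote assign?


d(q,P0) = 9.0  (label A)
d(q,P1) = 5.9161  (label B)
d(q,P2) = 8.0623  (label A)
Votes: A=2, B=1
Majority → A

A


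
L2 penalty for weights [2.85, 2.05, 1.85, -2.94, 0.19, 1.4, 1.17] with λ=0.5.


‖w‖₂² = (2.85)² + (2.05)² + (1.85)² + (-2.94)² + (0.19)² + (1.4)² + (1.17)²
     = 8.1225 + 4.2025 + 3.4225 + 8.6436 + 0.0361 + 1.96 + 1.3689
     = 27.7561
λ·‖w‖₂² = 0.5·27.7561 = 13.87805

13.87805


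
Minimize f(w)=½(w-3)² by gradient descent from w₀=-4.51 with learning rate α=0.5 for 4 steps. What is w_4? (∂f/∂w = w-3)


step 1: grad = -4.51-3 = -7.51; w = -4.51 - 0.5·(-7.51) = -0.755
step 2: grad = -0.755-3 = -3.755; w = -0.755 - 0.5·(-3.755) = 1.1225
step 3: grad = 1.1225-3 = -1.8775; w = 1.1225 - 0.5·(-1.8775) = 2.06125
step 4: grad = 2.06125-3 = -0.93875; w = 2.06125 - 0.5·(-0.93875) = 2.530625

2.530625


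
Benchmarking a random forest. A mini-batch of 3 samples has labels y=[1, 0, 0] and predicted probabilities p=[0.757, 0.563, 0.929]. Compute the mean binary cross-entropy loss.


L[0] = -ln(0.757) = 0.2784
L[1] = -ln(1-0.563) = -ln(0.437) = 0.8278
L[2] = -ln(1-0.929) = -ln(0.071) = 2.6451
mean = (0.2784 + 0.8278 + 2.6451)/3 = 1.2504

1.2504


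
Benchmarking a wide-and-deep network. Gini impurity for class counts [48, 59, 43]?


Probabilities: [48/150, 59/150, 43/150] ≈ [0.32, 0.3933, 0.2867]
Σpᵢ² = (2304 + 3481 + 1849)/150² = 7634/22500
Gini = 1 - Σpᵢ² = 1 - 7634/22500 = 0.6607

0.6607


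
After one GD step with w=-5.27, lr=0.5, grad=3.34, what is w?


w_new = w - α·∇
= -5.27 - 0.5·3.34
= -5.27 - 1.67
= -6.94

-6.94


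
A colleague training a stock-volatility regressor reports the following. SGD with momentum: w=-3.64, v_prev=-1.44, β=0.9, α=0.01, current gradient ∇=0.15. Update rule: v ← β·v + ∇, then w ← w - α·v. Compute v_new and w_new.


v_new = 0.9·-1.44 + 0.15 = -1.296 + 0.15 = -1.146
w_new = -3.64 - 0.01·-1.146 = -3.64 + 0.01146 = -3.62854

v_new=-1.146, w_new=-3.62854
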